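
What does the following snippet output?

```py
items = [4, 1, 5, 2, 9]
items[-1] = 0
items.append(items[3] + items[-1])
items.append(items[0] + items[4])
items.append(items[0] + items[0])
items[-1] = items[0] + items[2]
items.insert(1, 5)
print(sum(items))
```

32

items[-1] = 0 → [4, 1, 5, 2, 0]
append items[3]+items[-1] = 2+0 = 2 → [4, 1, 5, 2, 0, 2]
append items[0]+items[4] = 4+0 = 4 → [4, 1, 5, 2, 0, 2, 4]
append items[0]+items[0] = 4+4 = 8 → [4, 1, 5, 2, 0, 2, 4, 8]
items[-1] = items[0]+items[2] = 4+5 = 9 → [4, 1, 5, 2, 0, 2, 4, 9]
insert 5 at 1 → [4, 5, 1, 5, 2, 0, 2, 4, 9]
sum = 32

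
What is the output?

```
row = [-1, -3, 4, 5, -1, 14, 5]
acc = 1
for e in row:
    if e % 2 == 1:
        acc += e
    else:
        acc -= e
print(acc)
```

e=-1: odd, acc = 1+(-1) = 0
e=-3: odd, acc = 0+(-3) = -3
e=4: not odd, acc = (-3)-4 = -7
e=5: odd, acc = (-7)+5 = -2
e=-1: odd, acc = (-2)+(-1) = -3
e=14: not odd, acc = (-3)-14 = -17
e=5: odd, acc = (-17)+5 = -12

-12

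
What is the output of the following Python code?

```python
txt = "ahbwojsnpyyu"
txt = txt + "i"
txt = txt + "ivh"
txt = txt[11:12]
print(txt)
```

u

+ 'i' → 'ahbwojsnpyyui'
+ 'ivh' → 'ahbwojsnpyyuiivh'
slice [11:12] → 'u'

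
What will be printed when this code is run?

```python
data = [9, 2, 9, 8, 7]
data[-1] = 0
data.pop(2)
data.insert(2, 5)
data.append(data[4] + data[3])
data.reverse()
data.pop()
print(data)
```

[8, 0, 8, 5, 2]

data[-1] = 0 → [9, 2, 9, 8, 0]
pop(2) removes 9 → [9, 2, 8, 0]
insert 5 at 2 → [9, 2, 5, 8, 0]
append data[4]+data[3] = 0+8 = 8 → [9, 2, 5, 8, 0, 8]
reverse → [8, 0, 8, 5, 2, 9]
pop() removes 9 → [8, 0, 8, 5, 2]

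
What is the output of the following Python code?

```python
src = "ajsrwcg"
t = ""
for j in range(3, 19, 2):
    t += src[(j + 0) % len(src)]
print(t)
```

j=3: add src[3]='r' → 'r'
j=5: add src[5]='c' → 'rc'
j=7: add src[0]='a' → 'rca'
j=9: add src[2]='s' → 'rcas'
j=11: add src[4]='w' → 'rcasw'
j=13: add src[6]='g' → 'rcaswg'
j=15: add src[1]='j' → 'rcaswgj'
j=17: add src[3]='r' → 'rcaswgjr'

rcaswgjr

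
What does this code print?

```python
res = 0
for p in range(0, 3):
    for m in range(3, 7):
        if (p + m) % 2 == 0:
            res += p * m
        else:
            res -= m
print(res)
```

p=0,m=3: odd sum, res = 0-3 = -3
p=0,m=4: even sum, res = (-3)+0 = -3
p=0,m=5: odd sum, res = (-3)-5 = -8
p=0,m=6: even sum, res = (-8)+0 = -8
p=1,m=3: even sum, res = (-8)+3 = -5
p=1,m=4: odd sum, res = (-5)-4 = -9
p=1,m=5: even sum, res = (-9)+5 = -4
p=1,m=6: odd sum, res = (-4)-6 = -10
p=2,m=3: odd sum, res = (-10)-3 = -13
p=2,m=4: even sum, res = (-13)+8 = -5
p=2,m=5: odd sum, res = (-5)-5 = -10
p=2,m=6: even sum, res = (-10)+12 = 2

2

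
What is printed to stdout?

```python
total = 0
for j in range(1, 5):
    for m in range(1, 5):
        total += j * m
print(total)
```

100

j=1,m=1: total = 0+1 = 1
j=1,m=2: total = 1+2 = 3
j=1,m=3: total = 3+3 = 6
j=1,m=4: total = 6+4 = 10
j=2,m=1: total = 10+2 = 12
j=2,m=2: total = 12+4 = 16
j=2,m=3: total = 16+6 = 22
j=2,m=4: total = 22+8 = 30
j=3,m=1: total = 30+3 = 33
j=3,m=2: total = 33+6 = 39
j=3,m=3: total = 39+9 = 48
j=3,m=4: total = 48+12 = 60
j=4,m=1: total = 60+4 = 64
j=4,m=2: total = 64+8 = 72
j=4,m=3: total = 72+12 = 84
j=4,m=4: total = 84+16 = 100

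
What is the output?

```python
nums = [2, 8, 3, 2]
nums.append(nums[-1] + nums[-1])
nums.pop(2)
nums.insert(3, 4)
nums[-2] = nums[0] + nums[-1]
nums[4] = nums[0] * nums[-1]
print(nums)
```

append nums[-1]+nums[-1] = 2+2 = 4 → [2, 8, 3, 2, 4]
pop(2) removes 3 → [2, 8, 2, 4]
insert 4 at 3 → [2, 8, 2, 4, 4]
nums[-2] = nums[0]+nums[-1] = 2+4 = 6 → [2, 8, 2, 6, 4]
nums[4] = nums[0]*nums[-1] = 2*4 = 8 → [2, 8, 2, 6, 8]

[2, 8, 2, 6, 8]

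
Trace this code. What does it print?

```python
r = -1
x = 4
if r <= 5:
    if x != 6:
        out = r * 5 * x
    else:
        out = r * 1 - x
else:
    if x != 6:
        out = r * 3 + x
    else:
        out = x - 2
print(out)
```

-20

r=-1, x=4
r <= 5 is True; x != 6 is True
→ out = r * 5 * x = -20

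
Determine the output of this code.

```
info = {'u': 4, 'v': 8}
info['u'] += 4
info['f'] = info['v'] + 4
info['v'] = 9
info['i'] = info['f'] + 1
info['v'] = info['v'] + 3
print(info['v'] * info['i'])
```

156

info['u'] = 4+4 = 8 → {'u': 8, 'v': 8}
info['f'] = info['v']+4 = 12 → {'u': 8, 'v': 8, 'f': 12}
info['v'] = 9 → {'u': 8, 'v': 9, 'f': 12}
info['i'] = info['f']+1 = 13 → {'u': 8, 'v': 9, 'f': 12, 'i': 13}
info['v'] = info['v']+3 = 12 → {'u': 8, 'v': 12, 'f': 12, 'i': 13}
info['v']*info['i'] = 12*13 = 156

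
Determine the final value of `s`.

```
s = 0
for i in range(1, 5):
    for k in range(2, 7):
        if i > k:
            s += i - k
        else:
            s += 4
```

72

i=1,k=2: not 1>2, s = 0+4 = 4
i=1,k=3: not 1>3, s = 4+4 = 8
i=1,k=4: not 1>4, s = 8+4 = 12
i=1,k=5: not 1>5, s = 12+4 = 16
i=1,k=6: not 1>6, s = 16+4 = 20
i=2,k=2: not 2>2, s = 20+4 = 24
i=2,k=3: not 2>3, s = 24+4 = 28
i=2,k=4: not 2>4, s = 28+4 = 32
i=2,k=5: not 2>5, s = 32+4 = 36
i=2,k=6: not 2>6, s = 36+4 = 40
i=3,k=2: 3>2, s = 40+1 = 41
i=3,k=3: not 3>3, s = 41+4 = 45
i=3,k=4: not 3>4, s = 45+4 = 49
i=3,k=5: not 3>5, s = 49+4 = 53
i=3,k=6: not 3>6, s = 53+4 = 57
i=4,k=2: 4>2, s = 57+2 = 59
i=4,k=3: 4>3, s = 59+1 = 60
i=4,k=4: not 4>4, s = 60+4 = 64
i=4,k=5: not 4>5, s = 64+4 = 68
i=4,k=6: not 4>6, s = 68+4 = 72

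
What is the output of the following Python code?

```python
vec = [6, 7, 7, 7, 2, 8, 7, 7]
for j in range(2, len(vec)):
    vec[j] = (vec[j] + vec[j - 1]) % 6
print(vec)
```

j=2: vec[2] = (7+7)%6 = 2 → [6, 7, 2, 7, 2, 8, 7, 7]
j=3: vec[3] = (7+2)%6 = 3 → [6, 7, 2, 3, 2, 8, 7, 7]
j=4: vec[4] = (2+3)%6 = 5 → [6, 7, 2, 3, 5, 8, 7, 7]
j=5: vec[5] = (8+5)%6 = 1 → [6, 7, 2, 3, 5, 1, 7, 7]
j=6: vec[6] = (7+1)%6 = 2 → [6, 7, 2, 3, 5, 1, 2, 7]
j=7: vec[7] = (7+2)%6 = 3 → [6, 7, 2, 3, 5, 1, 2, 3]

[6, 7, 2, 3, 5, 1, 2, 3]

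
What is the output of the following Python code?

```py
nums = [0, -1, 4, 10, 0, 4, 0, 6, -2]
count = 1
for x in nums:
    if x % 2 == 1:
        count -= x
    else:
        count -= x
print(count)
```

x=0: not odd, count = 1-0 = 1
x=-1: odd, count = 1-(-1) = 2
x=4: not odd, count = 2-4 = -2
x=10: not odd, count = (-2)-10 = -12
x=0: not odd, count = (-12)-0 = -12
x=4: not odd, count = (-12)-4 = -16
x=0: not odd, count = (-16)-0 = -16
x=6: not odd, count = (-16)-6 = -22
x=-2: not odd, count = (-22)-(-2) = -20

-20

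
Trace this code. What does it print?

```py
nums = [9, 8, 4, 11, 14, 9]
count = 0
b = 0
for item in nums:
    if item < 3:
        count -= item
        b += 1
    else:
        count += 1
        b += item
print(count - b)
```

-49

item=9: not <3, count = 0+1 = 1; b=9
item=8: not <3, count = 1+1 = 2; b=17
item=4: not <3, count = 2+1 = 3; b=21
item=11: not <3, count = 3+1 = 4; b=32
item=14: not <3, count = 4+1 = 5; b=46
item=9: not <3, count = 5+1 = 6; b=55
count-b = 6-55 = -49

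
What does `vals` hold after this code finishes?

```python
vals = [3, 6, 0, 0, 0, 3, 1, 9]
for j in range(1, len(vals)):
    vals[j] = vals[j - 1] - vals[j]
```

j=1: vals[1] = 3-6 = -3 → [3, -3, 0, 0, 0, 3, 1, 9]
j=2: vals[2] = (-3)-0 = -3 → [3, -3, -3, 0, 0, 3, 1, 9]
j=3: vals[3] = (-3)-0 = -3 → [3, -3, -3, -3, 0, 3, 1, 9]
j=4: vals[4] = (-3)-0 = -3 → [3, -3, -3, -3, -3, 3, 1, 9]
j=5: vals[5] = (-3)-3 = -6 → [3, -3, -3, -3, -3, -6, 1, 9]
j=6: vals[6] = (-6)-1 = -7 → [3, -3, -3, -3, -3, -6, -7, 9]
j=7: vals[7] = (-7)-9 = -16 → [3, -3, -3, -3, -3, -6, -7, -16]

[3, -3, -3, -3, -3, -6, -7, -16]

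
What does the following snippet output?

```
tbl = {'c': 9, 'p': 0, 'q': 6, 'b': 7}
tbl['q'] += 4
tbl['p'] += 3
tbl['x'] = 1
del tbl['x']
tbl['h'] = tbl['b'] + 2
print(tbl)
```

tbl['q'] = 6+4 = 10 → {'c': 9, 'p': 0, 'q': 10, 'b': 7}
tbl['p'] = 0+3 = 3 → {'c': 9, 'p': 3, 'q': 10, 'b': 7}
tbl['x'] = 1 → {'c': 9, 'p': 3, 'q': 10, 'b': 7, 'x': 1}
del 'x' → {'c': 9, 'p': 3, 'q': 10, 'b': 7}
tbl['h'] = tbl['b']+2 = 9 → {'c': 9, 'p': 3, 'q': 10, 'b': 7, 'h': 9}

{'c': 9, 'p': 3, 'q': 10, 'b': 7, 'h': 9}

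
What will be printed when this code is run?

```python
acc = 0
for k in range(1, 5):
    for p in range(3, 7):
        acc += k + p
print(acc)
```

k=1,p=3: acc = 0+4 = 4
k=1,p=4: acc = 4+5 = 9
k=1,p=5: acc = 9+6 = 15
k=1,p=6: acc = 15+7 = 22
k=2,p=3: acc = 22+5 = 27
k=2,p=4: acc = 27+6 = 33
k=2,p=5: acc = 33+7 = 40
k=2,p=6: acc = 40+8 = 48
k=3,p=3: acc = 48+6 = 54
k=3,p=4: acc = 54+7 = 61
k=3,p=5: acc = 61+8 = 69
k=3,p=6: acc = 69+9 = 78
k=4,p=3: acc = 78+7 = 85
k=4,p=4: acc = 85+8 = 93
k=4,p=5: acc = 93+9 = 102
k=4,p=6: acc = 102+10 = 112

112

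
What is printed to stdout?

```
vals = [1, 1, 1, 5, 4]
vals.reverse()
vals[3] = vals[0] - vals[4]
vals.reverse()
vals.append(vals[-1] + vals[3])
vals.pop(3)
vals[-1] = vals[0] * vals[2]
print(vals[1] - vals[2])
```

2

reverse → [4, 5, 1, 1, 1]
vals[3] = vals[0]-vals[4] = 4-1 = 3 → [4, 5, 1, 3, 1]
reverse → [1, 3, 1, 5, 4]
append vals[-1]+vals[3] = 4+5 = 9 → [1, 3, 1, 5, 4, 9]
pop(3) removes 5 → [1, 3, 1, 4, 9]
vals[-1] = vals[0]*vals[2] = 1*1 = 1 → [1, 3, 1, 4, 1]
vals[1]-vals[2] = 3-1 = 2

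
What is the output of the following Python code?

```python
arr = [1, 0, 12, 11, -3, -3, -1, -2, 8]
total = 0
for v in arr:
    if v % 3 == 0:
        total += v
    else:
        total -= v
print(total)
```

v=1: not %3==0, total = 0-1 = -1
v=0: %3==0, total = (-1)+0 = -1
v=12: %3==0, total = (-1)+12 = 11
v=11: not %3==0, total = 11-11 = 0
v=-3: %3==0, total = 0+(-3) = -3
v=-3: %3==0, total = (-3)+(-3) = -6
v=-1: not %3==0, total = (-6)-(-1) = -5
v=-2: not %3==0, total = (-5)-(-2) = -3
v=8: not %3==0, total = (-3)-8 = -11

-11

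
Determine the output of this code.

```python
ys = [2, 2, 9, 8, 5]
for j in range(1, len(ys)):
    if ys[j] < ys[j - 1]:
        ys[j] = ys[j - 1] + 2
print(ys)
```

j=1: 2>=2, unchanged → [2, 2, 9, 8, 5]
j=2: 9>=2, unchanged → [2, 2, 9, 8, 5]
j=3: 8<9, ys[3] = 9+2 = 11 → [2, 2, 9, 11, 5]
j=4: 5<11, ys[4] = 11+2 = 13 → [2, 2, 9, 11, 13]

[2, 2, 9, 11, 13]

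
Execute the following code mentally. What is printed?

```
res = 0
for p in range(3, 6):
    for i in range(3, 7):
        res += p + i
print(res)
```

p=3,i=3: res = 0+6 = 6
p=3,i=4: res = 6+7 = 13
p=3,i=5: res = 13+8 = 21
p=3,i=6: res = 21+9 = 30
p=4,i=3: res = 30+7 = 37
p=4,i=4: res = 37+8 = 45
p=4,i=5: res = 45+9 = 54
p=4,i=6: res = 54+10 = 64
p=5,i=3: res = 64+8 = 72
p=5,i=4: res = 72+9 = 81
p=5,i=5: res = 81+10 = 91
p=5,i=6: res = 91+11 = 102

102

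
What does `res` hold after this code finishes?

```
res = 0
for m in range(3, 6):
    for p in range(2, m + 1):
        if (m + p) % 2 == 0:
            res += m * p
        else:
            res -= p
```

m=3,p=2: odd sum, res = 0-2 = -2
m=3,p=3: even sum, res = (-2)+9 = 7
m=4,p=2: even sum, res = 7+8 = 15
m=4,p=3: odd sum, res = 15-3 = 12
m=4,p=4: even sum, res = 12+16 = 28
m=5,p=2: odd sum, res = 28-2 = 26
m=5,p=3: even sum, res = 26+15 = 41
m=5,p=4: odd sum, res = 41-4 = 37
m=5,p=5: even sum, res = 37+25 = 62

62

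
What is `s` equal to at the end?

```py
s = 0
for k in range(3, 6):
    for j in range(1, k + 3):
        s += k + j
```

138

k=3,j=1: s = 0+4 = 4
k=3,j=2: s = 4+5 = 9
k=3,j=3: s = 9+6 = 15
k=3,j=4: s = 15+7 = 22
k=3,j=5: s = 22+8 = 30
k=4,j=1: s = 30+5 = 35
k=4,j=2: s = 35+6 = 41
k=4,j=3: s = 41+7 = 48
k=4,j=4: s = 48+8 = 56
k=4,j=5: s = 56+9 = 65
k=4,j=6: s = 65+10 = 75
k=5,j=1: s = 75+6 = 81
k=5,j=2: s = 81+7 = 88
k=5,j=3: s = 88+8 = 96
k=5,j=4: s = 96+9 = 105
k=5,j=5: s = 105+10 = 115
k=5,j=6: s = 115+11 = 126
k=5,j=7: s = 126+12 = 138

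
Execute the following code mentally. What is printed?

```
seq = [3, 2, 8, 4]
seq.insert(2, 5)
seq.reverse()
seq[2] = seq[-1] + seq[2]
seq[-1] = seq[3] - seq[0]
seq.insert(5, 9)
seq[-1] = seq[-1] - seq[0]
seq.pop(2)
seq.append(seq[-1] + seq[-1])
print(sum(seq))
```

27

insert 5 at 2 → [3, 2, 5, 8, 4]
reverse → [4, 8, 5, 2, 3]
seq[2] = seq[-1]+seq[2] = 3+5 = 8 → [4, 8, 8, 2, 3]
seq[-1] = seq[3]-seq[0] = 2-4 = -2 → [4, 8, 8, 2, -2]
insert 9 at 5 → [4, 8, 8, 2, -2, 9]
seq[-1] = seq[-1]-seq[0] = 9-4 = 5 → [4, 8, 8, 2, -2, 5]
pop(2) removes 8 → [4, 8, 2, -2, 5]
append seq[-1]+seq[-1] = 5+5 = 10 → [4, 8, 2, -2, 5, 10]
sum = 27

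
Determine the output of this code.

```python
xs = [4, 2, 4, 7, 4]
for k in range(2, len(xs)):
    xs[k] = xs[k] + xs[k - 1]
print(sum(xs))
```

k=2: xs[2] = 4+2 = 6 → [4, 2, 6, 7, 4]
k=3: xs[3] = 7+6 = 13 → [4, 2, 6, 13, 4]
k=4: xs[4] = 4+13 = 17 → [4, 2, 6, 13, 17]
sum = 42

42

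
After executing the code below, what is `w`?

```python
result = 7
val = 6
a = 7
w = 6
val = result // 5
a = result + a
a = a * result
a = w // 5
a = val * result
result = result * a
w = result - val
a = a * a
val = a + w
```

48

val = 7//5 = 1
a = 7+7 = 14
a = 14*7 = 98
a = 6//5 = 1
a = 1*7 = 7
result = 7*7 = 49
w = 49-1 = 48
a = 7*7 = 49
val = 49+48 = 97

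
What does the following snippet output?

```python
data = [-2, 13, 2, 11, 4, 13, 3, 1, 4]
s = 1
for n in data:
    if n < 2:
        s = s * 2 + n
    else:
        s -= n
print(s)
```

n=-2: <2, s = 1*2+(-2) = 0
n=13: not <2, s = 0-13 = -13
n=2: not <2, s = (-13)-2 = -15
n=11: not <2, s = (-15)-11 = -26
n=4: not <2, s = (-26)-4 = -30
n=13: not <2, s = (-30)-13 = -43
n=3: not <2, s = (-43)-3 = -46
n=1: <2, s = (-46)*2+1 = -91
n=4: not <2, s = (-91)-4 = -95

-95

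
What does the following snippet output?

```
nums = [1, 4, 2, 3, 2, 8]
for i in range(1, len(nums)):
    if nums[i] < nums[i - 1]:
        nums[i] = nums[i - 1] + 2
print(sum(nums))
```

i=1: 4>=1, unchanged → [1, 4, 2, 3, 2, 8]
i=2: 2<4, nums[2] = 4+2 = 6 → [1, 4, 6, 3, 2, 8]
i=3: 3<6, nums[3] = 6+2 = 8 → [1, 4, 6, 8, 2, 8]
i=4: 2<8, nums[4] = 8+2 = 10 → [1, 4, 6, 8, 10, 8]
i=5: 8<10, nums[5] = 10+2 = 12 → [1, 4, 6, 8, 10, 12]
sum = 41

41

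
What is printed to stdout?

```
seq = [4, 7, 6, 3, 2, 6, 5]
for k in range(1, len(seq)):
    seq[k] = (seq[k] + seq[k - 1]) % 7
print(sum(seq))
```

k=1: seq[1] = (7+4)%7 = 4 → [4, 4, 6, 3, 2, 6, 5]
k=2: seq[2] = (6+4)%7 = 3 → [4, 4, 3, 3, 2, 6, 5]
k=3: seq[3] = (3+3)%7 = 6 → [4, 4, 3, 6, 2, 6, 5]
k=4: seq[4] = (2+6)%7 = 1 → [4, 4, 3, 6, 1, 6, 5]
k=5: seq[5] = (6+1)%7 = 0 → [4, 4, 3, 6, 1, 0, 5]
k=6: seq[6] = (5+0)%7 = 5 → [4, 4, 3, 6, 1, 0, 5]
sum = 23

23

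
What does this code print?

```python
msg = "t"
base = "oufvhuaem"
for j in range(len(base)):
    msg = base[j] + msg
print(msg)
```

j=0: prepend 'o' → 'ot'
j=1: prepend 'u' → 'uot'
j=2: prepend 'f' → 'fuot'
j=3: prepend 'v' → 'vfuot'
j=4: prepend 'h' → 'hvfuot'
j=5: prepend 'u' → 'uhvfuot'
j=6: prepend 'a' → 'auhvfuot'
j=7: prepend 'e' → 'eauhvfuot'
j=8: prepend 'm' → 'meauhvfuot'

meauhvfuot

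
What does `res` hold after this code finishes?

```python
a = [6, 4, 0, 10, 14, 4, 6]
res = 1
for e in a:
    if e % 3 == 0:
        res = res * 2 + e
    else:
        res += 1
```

e=6: %3==0, res = 1*2+6 = 8
e=4: not %3==0, res = 8+1 = 9
e=0: %3==0, res = 9*2+0 = 18
e=10: not %3==0, res = 18+1 = 19
e=14: not %3==0, res = 19+1 = 20
e=4: not %3==0, res = 20+1 = 21
e=6: %3==0, res = 21*2+6 = 48

48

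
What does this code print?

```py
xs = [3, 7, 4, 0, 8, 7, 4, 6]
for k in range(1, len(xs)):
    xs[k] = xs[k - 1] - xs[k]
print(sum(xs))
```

k=1: xs[1] = 3-7 = -4 → [3, -4, 4, 0, 8, 7, 4, 6]
k=2: xs[2] = (-4)-4 = -8 → [3, -4, -8, 0, 8, 7, 4, 6]
k=3: xs[3] = (-8)-0 = -8 → [3, -4, -8, -8, 8, 7, 4, 6]
k=4: xs[4] = (-8)-8 = -16 → [3, -4, -8, -8, -16, 7, 4, 6]
k=5: xs[5] = (-16)-7 = -23 → [3, -4, -8, -8, -16, -23, 4, 6]
k=6: xs[6] = (-23)-4 = -27 → [3, -4, -8, -8, -16, -23, -27, 6]
k=7: xs[7] = (-27)-6 = -33 → [3, -4, -8, -8, -16, -23, -27, -33]
sum = -116

-116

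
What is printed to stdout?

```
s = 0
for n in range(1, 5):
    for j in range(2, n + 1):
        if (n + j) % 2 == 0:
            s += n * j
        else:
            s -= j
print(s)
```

n=2,j=2: even sum, s = 0+4 = 4
n=3,j=2: odd sum, s = 4-2 = 2
n=3,j=3: even sum, s = 2+9 = 11
n=4,j=2: even sum, s = 11+8 = 19
n=4,j=3: odd sum, s = 19-3 = 16
n=4,j=4: even sum, s = 16+16 = 32

32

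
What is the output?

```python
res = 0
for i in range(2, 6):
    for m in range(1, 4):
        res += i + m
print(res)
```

i=2,m=1: res = 0+3 = 3
i=2,m=2: res = 3+4 = 7
i=2,m=3: res = 7+5 = 12
i=3,m=1: res = 12+4 = 16
i=3,m=2: res = 16+5 = 21
i=3,m=3: res = 21+6 = 27
i=4,m=1: res = 27+5 = 32
i=4,m=2: res = 32+6 = 38
i=4,m=3: res = 38+7 = 45
i=5,m=1: res = 45+6 = 51
i=5,m=2: res = 51+7 = 58
i=5,m=3: res = 58+8 = 66

66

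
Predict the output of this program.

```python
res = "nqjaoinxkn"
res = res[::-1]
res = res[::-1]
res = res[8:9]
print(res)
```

reverse → 'nkxnioajqn'
reverse → 'nqjaoinxkn'
slice [8:9] → 'k'

k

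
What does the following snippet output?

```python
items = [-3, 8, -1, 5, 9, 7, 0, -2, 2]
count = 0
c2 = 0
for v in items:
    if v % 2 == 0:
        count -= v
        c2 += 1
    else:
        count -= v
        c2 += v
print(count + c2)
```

v=-3: not even, count = 0-(-3) = 3; c2=-3
v=8: even, count = 3-8 = -5; c2=-2
v=-1: not even, count = (-5)-(-1) = -4; c2=-3
v=5: not even, count = (-4)-5 = -9; c2=2
v=9: not even, count = (-9)-9 = -18; c2=11
v=7: not even, count = (-18)-7 = -25; c2=18
v=0: even, count = (-25)-0 = -25; c2=19
v=-2: even, count = (-25)-(-2) = -23; c2=20
v=2: even, count = (-23)-2 = -25; c2=21
count+c2 = (-25)+21 = -4

-4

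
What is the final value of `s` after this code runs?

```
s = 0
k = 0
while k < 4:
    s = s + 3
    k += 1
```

12

k=0: s = 0+3 = 3
k=1: s = 3+3 = 6
k=2: s = 6+3 = 9
k=3: s = 9+3 = 12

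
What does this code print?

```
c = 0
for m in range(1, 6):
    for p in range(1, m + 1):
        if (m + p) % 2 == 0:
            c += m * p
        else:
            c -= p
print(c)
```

73

m=1,p=1: even sum, c = 0+1 = 1
m=2,p=1: odd sum, c = 1-1 = 0
m=2,p=2: even sum, c = 0+4 = 4
m=3,p=1: even sum, c = 4+3 = 7
m=3,p=2: odd sum, c = 7-2 = 5
m=3,p=3: even sum, c = 5+9 = 14
m=4,p=1: odd sum, c = 14-1 = 13
m=4,p=2: even sum, c = 13+8 = 21
m=4,p=3: odd sum, c = 21-3 = 18
m=4,p=4: even sum, c = 18+16 = 34
m=5,p=1: even sum, c = 34+5 = 39
m=5,p=2: odd sum, c = 39-2 = 37
m=5,p=3: even sum, c = 37+15 = 52
m=5,p=4: odd sum, c = 52-4 = 48
m=5,p=5: even sum, c = 48+25 = 73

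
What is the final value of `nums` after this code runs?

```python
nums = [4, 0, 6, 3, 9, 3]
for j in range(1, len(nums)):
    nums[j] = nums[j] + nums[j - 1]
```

j=1: nums[1] = 0+4 = 4 → [4, 4, 6, 3, 9, 3]
j=2: nums[2] = 6+4 = 10 → [4, 4, 10, 3, 9, 3]
j=3: nums[3] = 3+10 = 13 → [4, 4, 10, 13, 9, 3]
j=4: nums[4] = 9+13 = 22 → [4, 4, 10, 13, 22, 3]
j=5: nums[5] = 3+22 = 25 → [4, 4, 10, 13, 22, 25]

[4, 4, 10, 13, 22, 25]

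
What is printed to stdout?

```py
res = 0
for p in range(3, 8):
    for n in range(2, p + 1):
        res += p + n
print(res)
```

185

p=3,n=2: res = 0+5 = 5
p=3,n=3: res = 5+6 = 11
p=4,n=2: res = 11+6 = 17
p=4,n=3: res = 17+7 = 24
p=4,n=4: res = 24+8 = 32
p=5,n=2: res = 32+7 = 39
p=5,n=3: res = 39+8 = 47
p=5,n=4: res = 47+9 = 56
p=5,n=5: res = 56+10 = 66
p=6,n=2: res = 66+8 = 74
p=6,n=3: res = 74+9 = 83
p=6,n=4: res = 83+10 = 93
p=6,n=5: res = 93+11 = 104
p=6,n=6: res = 104+12 = 116
p=7,n=2: res = 116+9 = 125
p=7,n=3: res = 125+10 = 135
p=7,n=4: res = 135+11 = 146
p=7,n=5: res = 146+12 = 158
p=7,n=6: res = 158+13 = 171
p=7,n=7: res = 171+14 = 185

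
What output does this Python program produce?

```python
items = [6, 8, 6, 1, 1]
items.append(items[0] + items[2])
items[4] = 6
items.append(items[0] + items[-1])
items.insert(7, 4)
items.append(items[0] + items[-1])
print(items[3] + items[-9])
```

append items[0]+items[2] = 6+6 = 12 → [6, 8, 6, 1, 1, 12]
items[4] = 6 → [6, 8, 6, 1, 6, 12]
append items[0]+items[-1] = 6+12 = 18 → [6, 8, 6, 1, 6, 12, 18]
insert 4 at 7 → [6, 8, 6, 1, 6, 12, 18, 4]
append items[0]+items[-1] = 6+4 = 10 → [6, 8, 6, 1, 6, 12, 18, 4, 10]
items[3]+items[-9] = 1+6 = 7

7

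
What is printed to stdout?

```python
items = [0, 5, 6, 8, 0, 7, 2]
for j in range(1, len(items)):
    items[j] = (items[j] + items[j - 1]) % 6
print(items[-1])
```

j=1: items[1] = (5+0)%6 = 5 → [0, 5, 6, 8, 0, 7, 2]
j=2: items[2] = (6+5)%6 = 5 → [0, 5, 5, 8, 0, 7, 2]
j=3: items[3] = (8+5)%6 = 1 → [0, 5, 5, 1, 0, 7, 2]
j=4: items[4] = (0+1)%6 = 1 → [0, 5, 5, 1, 1, 7, 2]
j=5: items[5] = (7+1)%6 = 2 → [0, 5, 5, 1, 1, 2, 2]
j=6: items[6] = (2+2)%6 = 4 → [0, 5, 5, 1, 1, 2, 4]

4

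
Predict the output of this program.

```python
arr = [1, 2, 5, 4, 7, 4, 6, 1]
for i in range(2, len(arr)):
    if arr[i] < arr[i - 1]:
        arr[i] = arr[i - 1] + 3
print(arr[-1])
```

20

i=2: 5>=2, unchanged → [1, 2, 5, 4, 7, 4, 6, 1]
i=3: 4<5, arr[3] = 5+3 = 8 → [1, 2, 5, 8, 7, 4, 6, 1]
i=4: 7<8, arr[4] = 8+3 = 11 → [1, 2, 5, 8, 11, 4, 6, 1]
i=5: 4<11, arr[5] = 11+3 = 14 → [1, 2, 5, 8, 11, 14, 6, 1]
i=6: 6<14, arr[6] = 14+3 = 17 → [1, 2, 5, 8, 11, 14, 17, 1]
i=7: 1<17, arr[7] = 17+3 = 20 → [1, 2, 5, 8, 11, 14, 17, 20]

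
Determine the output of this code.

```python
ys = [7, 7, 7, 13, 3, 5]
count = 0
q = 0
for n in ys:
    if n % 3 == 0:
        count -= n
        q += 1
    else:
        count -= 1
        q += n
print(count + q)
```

32

n=7: not %3==0, count = 0-1 = -1; q=7
n=7: not %3==0, count = (-1)-1 = -2; q=14
n=7: not %3==0, count = (-2)-1 = -3; q=21
n=13: not %3==0, count = (-3)-1 = -4; q=34
n=3: %3==0, count = (-4)-3 = -7; q=35
n=5: not %3==0, count = (-7)-1 = -8; q=40
count+q = (-8)+40 = 32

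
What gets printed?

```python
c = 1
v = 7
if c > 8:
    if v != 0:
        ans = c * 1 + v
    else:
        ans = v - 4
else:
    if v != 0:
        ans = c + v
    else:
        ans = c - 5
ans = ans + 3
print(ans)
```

11

c=1, v=7
c > 8 is False; v != 0 is True
→ ans = c + v = 8
ans = 8+3 = 11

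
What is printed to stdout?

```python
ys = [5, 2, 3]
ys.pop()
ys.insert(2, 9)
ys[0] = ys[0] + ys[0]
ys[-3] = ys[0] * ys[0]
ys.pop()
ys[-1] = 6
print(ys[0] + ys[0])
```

pop() removes 3 → [5, 2]
insert 9 at 2 → [5, 2, 9]
ys[0] = ys[0]+ys[0] = 5+5 = 10 → [10, 2, 9]
ys[-3] = ys[0]*ys[0] = 10*10 = 100 → [100, 2, 9]
pop() removes 9 → [100, 2]
ys[-1] = 6 → [100, 6]
ys[0]+ys[0] = 100+100 = 200

200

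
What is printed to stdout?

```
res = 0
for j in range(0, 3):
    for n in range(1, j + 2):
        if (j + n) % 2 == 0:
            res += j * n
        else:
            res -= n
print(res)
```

j=0,n=1: odd sum, res = 0-1 = -1
j=1,n=1: even sum, res = (-1)+1 = 0
j=1,n=2: odd sum, res = 0-2 = -2
j=2,n=1: odd sum, res = (-2)-1 = -3
j=2,n=2: even sum, res = (-3)+4 = 1
j=2,n=3: odd sum, res = 1-3 = -2

-2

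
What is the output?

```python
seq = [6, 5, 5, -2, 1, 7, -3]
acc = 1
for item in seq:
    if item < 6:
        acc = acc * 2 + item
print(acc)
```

item=6: not <6
item=5: <6, acc = 1*2+5 = 7
item=5: <6, acc = 7*2+5 = 19
item=-2: <6, acc = 19*2+(-2) = 36
item=1: <6, acc = 36*2+1 = 73
item=7: not <6
item=-3: <6, acc = 73*2+(-3) = 143

143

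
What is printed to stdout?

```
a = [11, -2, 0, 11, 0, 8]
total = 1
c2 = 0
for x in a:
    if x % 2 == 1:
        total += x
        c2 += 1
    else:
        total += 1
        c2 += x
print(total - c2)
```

19

x=11: odd, total = 1+11 = 12; c2=1
x=-2: not odd, total = 12+1 = 13; c2=-1
x=0: not odd, total = 13+1 = 14; c2=-1
x=11: odd, total = 14+11 = 25; c2=0
x=0: not odd, total = 25+1 = 26; c2=0
x=8: not odd, total = 26+1 = 27; c2=8
total-c2 = 27-8 = 19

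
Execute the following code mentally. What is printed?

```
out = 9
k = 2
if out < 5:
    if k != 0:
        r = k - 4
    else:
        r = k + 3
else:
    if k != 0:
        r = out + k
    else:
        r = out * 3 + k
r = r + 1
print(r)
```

12

out=9, k=2
out < 5 is False; k != 0 is True
→ r = out + k = 11
r = 11+1 = 12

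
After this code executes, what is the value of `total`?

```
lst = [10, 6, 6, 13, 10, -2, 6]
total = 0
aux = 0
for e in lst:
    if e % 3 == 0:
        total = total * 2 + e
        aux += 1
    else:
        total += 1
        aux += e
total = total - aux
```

22

e=10: not %3==0, total = 0+1 = 1; aux=10
e=6: %3==0, total = 1*2+6 = 8; aux=11
e=6: %3==0, total = 8*2+6 = 22; aux=12
e=13: not %3==0, total = 22+1 = 23; aux=25
e=10: not %3==0, total = 23+1 = 24; aux=35
e=-2: not %3==0, total = 24+1 = 25; aux=33
e=6: %3==0, total = 25*2+6 = 56; aux=34
total-aux = 56-34 = 22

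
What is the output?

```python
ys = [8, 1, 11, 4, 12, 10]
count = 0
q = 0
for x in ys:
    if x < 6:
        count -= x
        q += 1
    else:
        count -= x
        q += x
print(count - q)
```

-89

x=8: not <6, count = 0-8 = -8; q=8
x=1: <6, count = (-8)-1 = -9; q=9
x=11: not <6, count = (-9)-11 = -20; q=20
x=4: <6, count = (-20)-4 = -24; q=21
x=12: not <6, count = (-24)-12 = -36; q=33
x=10: not <6, count = (-36)-10 = -46; q=43
count-q = (-46)-43 = -89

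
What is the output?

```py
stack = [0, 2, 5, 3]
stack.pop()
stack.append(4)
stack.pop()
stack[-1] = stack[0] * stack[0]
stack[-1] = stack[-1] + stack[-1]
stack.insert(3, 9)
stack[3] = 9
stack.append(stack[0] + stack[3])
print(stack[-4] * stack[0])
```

0

pop() removes 3 → [0, 2, 5]
append 4 → [0, 2, 5, 4]
pop() removes 4 → [0, 2, 5]
stack[-1] = stack[0]*stack[0] = 0*0 = 0 → [0, 2, 0]
stack[-1] = stack[-1]+stack[-1] = 0+0 = 0 → [0, 2, 0]
insert 9 at 3 → [0, 2, 0, 9]
stack[3] = 9 → [0, 2, 0, 9]
append stack[0]+stack[3] = 0+9 = 9 → [0, 2, 0, 9, 9]
stack[-4]*stack[0] = 2*0 = 0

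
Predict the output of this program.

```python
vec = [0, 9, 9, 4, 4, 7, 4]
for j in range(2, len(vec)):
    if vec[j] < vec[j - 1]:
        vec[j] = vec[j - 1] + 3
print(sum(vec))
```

j=2: 9>=9, unchanged → [0, 9, 9, 4, 4, 7, 4]
j=3: 4<9, vec[3] = 9+3 = 12 → [0, 9, 9, 12, 4, 7, 4]
j=4: 4<12, vec[4] = 12+3 = 15 → [0, 9, 9, 12, 15, 7, 4]
j=5: 7<15, vec[5] = 15+3 = 18 → [0, 9, 9, 12, 15, 18, 4]
j=6: 4<18, vec[6] = 18+3 = 21 → [0, 9, 9, 12, 15, 18, 21]
sum = 84

84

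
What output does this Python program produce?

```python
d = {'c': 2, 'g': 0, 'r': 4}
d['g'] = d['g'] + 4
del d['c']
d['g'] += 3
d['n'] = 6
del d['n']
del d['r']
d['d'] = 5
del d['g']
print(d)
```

{'d': 5}

d['g'] = d['g']+4 = 4 → {'c': 2, 'g': 4, 'r': 4}
del 'c' → {'g': 4, 'r': 4}
d['g'] = 4+3 = 7 → {'g': 7, 'r': 4}
d['n'] = 6 → {'g': 7, 'r': 4, 'n': 6}
del 'n' → {'g': 7, 'r': 4}
del 'r' → {'g': 7}
d['d'] = 5 → {'g': 7, 'd': 5}
del 'g' → {'d': 5}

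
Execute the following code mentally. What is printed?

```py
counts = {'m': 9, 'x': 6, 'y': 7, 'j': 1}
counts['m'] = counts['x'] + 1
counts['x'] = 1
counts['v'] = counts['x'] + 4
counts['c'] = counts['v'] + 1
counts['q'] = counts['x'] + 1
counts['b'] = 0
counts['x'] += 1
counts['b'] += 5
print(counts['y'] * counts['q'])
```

counts['m'] = counts['x']+1 = 7 → {'m': 7, 'x': 6, 'y': 7, 'j': 1}
counts['x'] = 1 → {'m': 7, 'x': 1, 'y': 7, 'j': 1}
counts['v'] = counts['x']+4 = 5 → {'m': 7, 'x': 1, 'y': 7, 'j': 1, 'v': 5}
counts['c'] = counts['v']+1 = 6 → {'m': 7, 'x': 1, 'y': 7, 'j': 1, 'v': 5, 'c': 6}
counts['q'] = counts['x']+1 = 2 → {'m': 7, 'x': 1, 'y': 7, 'j': 1, 'v': 5, 'c': 6, 'q': 2}
counts['b'] = 0 → {'m': 7, 'x': 1, 'y': 7, 'j': 1, 'v': 5, 'c': 6, 'q': 2, 'b': 0}
counts['x'] = 1+1 = 2 → {'m': 7, 'x': 2, 'y': 7, 'j': 1, 'v': 5, 'c': 6, 'q': 2, 'b': 0}
counts['b'] = 0+5 = 5 → {'m': 7, 'x': 2, 'y': 7, 'j': 1, 'v': 5, 'c': 6, 'q': 2, 'b': 5}
counts['y']*counts['q'] = 7*2 = 14

14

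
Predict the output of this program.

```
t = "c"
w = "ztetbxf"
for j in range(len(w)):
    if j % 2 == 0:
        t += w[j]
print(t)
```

czebf

j=0: add 'z' → 'cz'
j=1: skip
j=2: add 'e' → 'cze'
j=3: skip
j=4: add 'b' → 'czeb'
j=5: skip
j=6: add 'f' → 'czebf'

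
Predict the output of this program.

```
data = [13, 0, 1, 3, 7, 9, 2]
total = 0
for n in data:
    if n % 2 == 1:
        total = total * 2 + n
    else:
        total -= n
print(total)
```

249

n=13: odd, total = 0*2+13 = 13
n=0: not odd, total = 13-0 = 13
n=1: odd, total = 13*2+1 = 27
n=3: odd, total = 27*2+3 = 57
n=7: odd, total = 57*2+7 = 121
n=9: odd, total = 121*2+9 = 251
n=2: not odd, total = 251-2 = 249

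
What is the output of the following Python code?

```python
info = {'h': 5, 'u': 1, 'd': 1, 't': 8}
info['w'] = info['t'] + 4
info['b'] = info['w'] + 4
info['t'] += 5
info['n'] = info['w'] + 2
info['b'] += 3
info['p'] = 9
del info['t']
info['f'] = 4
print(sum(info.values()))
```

info['w'] = info['t']+4 = 12 → {'h': 5, 'u': 1, 'd': 1, 't': 8, 'w': 12}
info['b'] = info['w']+4 = 16 → {'h': 5, 'u': 1, 'd': 1, 't': 8, 'w': 12, 'b': 16}
info['t'] = 8+5 = 13 → {'h': 5, 'u': 1, 'd': 1, 't': 13, 'w': 12, 'b': 16}
info['n'] = info['w']+2 = 14 → {'h': 5, 'u': 1, 'd': 1, 't': 13, 'w': 12, 'b': 16, 'n': 14}
info['b'] = 16+3 = 19 → {'h': 5, 'u': 1, 'd': 1, 't': 13, 'w': 12, 'b': 19, 'n': 14}
info['p'] = 9 → {'h': 5, 'u': 1, 'd': 1, 't': 13, 'w': 12, 'b': 19, 'n': 14, 'p': 9}
del 't' → {'h': 5, 'u': 1, 'd': 1, 'w': 12, 'b': 19, 'n': 14, 'p': 9}
info['f'] = 4 → {'h': 5, 'u': 1, 'd': 1, 'w': 12, 'b': 19, 'n': 14, 'p': 9, 'f': 4}
sum of values = 65

65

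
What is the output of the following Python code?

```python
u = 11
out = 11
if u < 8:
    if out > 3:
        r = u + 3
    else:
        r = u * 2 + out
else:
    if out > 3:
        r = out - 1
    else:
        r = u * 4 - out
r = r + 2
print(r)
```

u=11, out=11
u < 8 is False; out > 3 is True
→ r = out - 1 = 10
r = 10+2 = 12

12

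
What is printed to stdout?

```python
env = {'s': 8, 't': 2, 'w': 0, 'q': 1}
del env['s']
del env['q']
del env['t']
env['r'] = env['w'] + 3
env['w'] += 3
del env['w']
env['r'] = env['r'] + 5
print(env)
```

del 's' → {'t': 2, 'w': 0, 'q': 1}
del 'q' → {'t': 2, 'w': 0}
del 't' → {'w': 0}
env['r'] = env['w']+3 = 3 → {'w': 0, 'r': 3}
env['w'] = 0+3 = 3 → {'w': 3, 'r': 3}
del 'w' → {'r': 3}
env['r'] = env['r']+5 = 8 → {'r': 8}

{'r': 8}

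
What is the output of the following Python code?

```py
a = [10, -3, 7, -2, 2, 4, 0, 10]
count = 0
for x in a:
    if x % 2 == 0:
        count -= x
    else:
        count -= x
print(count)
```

x=10: even, count = 0-10 = -10
x=-3: not even, count = (-10)-(-3) = -7
x=7: not even, count = (-7)-7 = -14
x=-2: even, count = (-14)-(-2) = -12
x=2: even, count = (-12)-2 = -14
x=4: even, count = (-14)-4 = -18
x=0: even, count = (-18)-0 = -18
x=10: even, count = (-18)-10 = -28

-28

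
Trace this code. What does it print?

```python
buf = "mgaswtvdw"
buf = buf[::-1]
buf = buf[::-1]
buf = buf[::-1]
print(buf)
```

reverse → 'wdvtwsagm'
reverse → 'mgaswtvdw'
reverse → 'wdvtwsagm'

wdvtwsagm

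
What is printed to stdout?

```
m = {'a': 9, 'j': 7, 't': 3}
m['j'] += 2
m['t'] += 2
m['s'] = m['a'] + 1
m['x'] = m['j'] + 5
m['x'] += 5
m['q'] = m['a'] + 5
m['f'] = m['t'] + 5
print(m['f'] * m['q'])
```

m['j'] = 7+2 = 9 → {'a': 9, 'j': 9, 't': 3}
m['t'] = 3+2 = 5 → {'a': 9, 'j': 9, 't': 5}
m['s'] = m['a']+1 = 10 → {'a': 9, 'j': 9, 't': 5, 's': 10}
m['x'] = m['j']+5 = 14 → {'a': 9, 'j': 9, 't': 5, 's': 10, 'x': 14}
m['x'] = 14+5 = 19 → {'a': 9, 'j': 9, 't': 5, 's': 10, 'x': 19}
m['q'] = m['a']+5 = 14 → {'a': 9, 'j': 9, 't': 5, 's': 10, 'x': 19, 'q': 14}
m['f'] = m['t']+5 = 10 → {'a': 9, 'j': 9, 't': 5, 's': 10, 'x': 19, 'q': 14, 'f': 10}
m['f']*m['q'] = 10*14 = 140

140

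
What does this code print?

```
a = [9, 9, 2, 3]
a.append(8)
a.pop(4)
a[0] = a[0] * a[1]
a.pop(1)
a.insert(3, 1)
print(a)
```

append 8 → [9, 9, 2, 3, 8]
pop(4) removes 8 → [9, 9, 2, 3]
a[0] = a[0]*a[1] = 9*9 = 81 → [81, 9, 2, 3]
pop(1) removes 9 → [81, 2, 3]
insert 1 at 3 → [81, 2, 3, 1]

[81, 2, 3, 1]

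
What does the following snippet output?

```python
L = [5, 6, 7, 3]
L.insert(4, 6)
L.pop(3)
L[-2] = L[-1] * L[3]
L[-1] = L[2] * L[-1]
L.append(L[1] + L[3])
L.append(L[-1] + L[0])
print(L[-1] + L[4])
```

449

insert 6 at 4 → [5, 6, 7, 3, 6]
pop(3) removes 3 → [5, 6, 7, 6]
L[-2] = L[-1]*L[3] = 6*6 = 36 → [5, 6, 36, 6]
L[-1] = L[2]*L[-1] = 36*6 = 216 → [5, 6, 36, 216]
append L[1]+L[3] = 6+216 = 222 → [5, 6, 36, 216, 222]
append L[-1]+L[0] = 222+5 = 227 → [5, 6, 36, 216, 222, 227]
L[-1]+L[4] = 227+222 = 449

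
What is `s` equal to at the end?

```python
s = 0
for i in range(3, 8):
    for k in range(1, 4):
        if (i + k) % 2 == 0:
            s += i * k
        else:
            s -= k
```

66

i=3,k=1: even sum, s = 0+3 = 3
i=3,k=2: odd sum, s = 3-2 = 1
i=3,k=3: even sum, s = 1+9 = 10
i=4,k=1: odd sum, s = 10-1 = 9
i=4,k=2: even sum, s = 9+8 = 17
i=4,k=3: odd sum, s = 17-3 = 14
i=5,k=1: even sum, s = 14+5 = 19
i=5,k=2: odd sum, s = 19-2 = 17
i=5,k=3: even sum, s = 17+15 = 32
i=6,k=1: odd sum, s = 32-1 = 31
i=6,k=2: even sum, s = 31+12 = 43
i=6,k=3: odd sum, s = 43-3 = 40
i=7,k=1: even sum, s = 40+7 = 47
i=7,k=2: odd sum, s = 47-2 = 45
i=7,k=3: even sum, s = 45+21 = 66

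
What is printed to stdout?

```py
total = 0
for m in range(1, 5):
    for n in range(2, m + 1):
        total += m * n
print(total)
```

55

m=2,n=2: total = 0+4 = 4
m=3,n=2: total = 4+6 = 10
m=3,n=3: total = 10+9 = 19
m=4,n=2: total = 19+8 = 27
m=4,n=3: total = 27+12 = 39
m=4,n=4: total = 39+16 = 55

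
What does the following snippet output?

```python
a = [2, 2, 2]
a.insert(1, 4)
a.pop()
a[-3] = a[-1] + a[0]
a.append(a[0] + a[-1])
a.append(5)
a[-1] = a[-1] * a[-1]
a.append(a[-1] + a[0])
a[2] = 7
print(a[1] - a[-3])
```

insert 4 at 1 → [2, 4, 2, 2]
pop() removes 2 → [2, 4, 2]
a[-3] = a[-1]+a[0] = 2+2 = 4 → [4, 4, 2]
append a[0]+a[-1] = 4+2 = 6 → [4, 4, 2, 6]
append 5 → [4, 4, 2, 6, 5]
a[-1] = a[-1]*a[-1] = 5*5 = 25 → [4, 4, 2, 6, 25]
append a[-1]+a[0] = 25+4 = 29 → [4, 4, 2, 6, 25, 29]
a[2] = 7 → [4, 4, 7, 6, 25, 29]
a[1]-a[-3] = 4-6 = -2

-2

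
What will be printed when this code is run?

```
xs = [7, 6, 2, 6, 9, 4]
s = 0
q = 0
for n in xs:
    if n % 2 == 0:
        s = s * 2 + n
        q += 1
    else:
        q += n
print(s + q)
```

92

n=7: not even; q=7
n=6: even, s = 0*2+6 = 6; q=8
n=2: even, s = 6*2+2 = 14; q=9
n=6: even, s = 14*2+6 = 34; q=10
n=9: not even; q=19
n=4: even, s = 34*2+4 = 72; q=20
s+q = 72+20 = 92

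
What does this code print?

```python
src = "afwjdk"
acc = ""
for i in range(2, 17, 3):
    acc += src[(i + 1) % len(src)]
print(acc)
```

i=2: add src[3]='j' → 'j'
i=5: add src[0]='a' → 'ja'
i=8: add src[3]='j' → 'jaj'
i=11: add src[0]='a' → 'jaja'
i=14: add src[3]='j' → 'jajaj'

jajaj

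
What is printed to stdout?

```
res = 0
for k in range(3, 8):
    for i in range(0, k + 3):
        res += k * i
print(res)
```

800

k=3,i=0: res = 0+0 = 0
k=3,i=1: res = 0+3 = 3
k=3,i=2: res = 3+6 = 9
k=3,i=3: res = 9+9 = 18
k=3,i=4: res = 18+12 = 30
k=3,i=5: res = 30+15 = 45
k=4,i=0: res = 45+0 = 45
k=4,i=1: res = 45+4 = 49
k=4,i=2: res = 49+8 = 57
k=4,i=3: res = 57+12 = 69
k=4,i=4: res = 69+16 = 85
k=4,i=5: res = 85+20 = 105
k=4,i=6: res = 105+24 = 129
k=5,i=0: res = 129+0 = 129
k=5,i=1: res = 129+5 = 134
k=5,i=2: res = 134+10 = 144
k=5,i=3: res = 144+15 = 159
k=5,i=4: res = 159+20 = 179
k=5,i=5: res = 179+25 = 204
k=5,i=6: res = 204+30 = 234
k=5,i=7: res = 234+35 = 269
k=6,i=0: res = 269+0 = 269
k=6,i=1: res = 269+6 = 275
k=6,i=2: res = 275+12 = 287
k=6,i=3: res = 287+18 = 305
k=6,i=4: res = 305+24 = 329
k=6,i=5: res = 329+30 = 359
k=6,i=6: res = 359+36 = 395
k=6,i=7: res = 395+42 = 437
k=6,i=8: res = 437+48 = 485
k=7,i=0: res = 485+0 = 485
k=7,i=1: res = 485+7 = 492
k=7,i=2: res = 492+14 = 506
k=7,i=3: res = 506+21 = 527
k=7,i=4: res = 527+28 = 555
k=7,i=5: res = 555+35 = 590
k=7,i=6: res = 590+42 = 632
k=7,i=7: res = 632+49 = 681
k=7,i=8: res = 681+56 = 737
k=7,i=9: res = 737+63 = 800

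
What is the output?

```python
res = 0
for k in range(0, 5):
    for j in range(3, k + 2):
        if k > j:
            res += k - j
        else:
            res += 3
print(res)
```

16

k=2,j=3: not 2>3, res = 0+3 = 3
k=3,j=3: not 3>3, res = 3+3 = 6
k=3,j=4: not 3>4, res = 6+3 = 9
k=4,j=3: 4>3, res = 9+1 = 10
k=4,j=4: not 4>4, res = 10+3 = 13
k=4,j=5: not 4>5, res = 13+3 = 16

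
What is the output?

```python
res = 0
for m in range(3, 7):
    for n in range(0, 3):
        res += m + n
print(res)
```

66

m=3,n=0: res = 0+3 = 3
m=3,n=1: res = 3+4 = 7
m=3,n=2: res = 7+5 = 12
m=4,n=0: res = 12+4 = 16
m=4,n=1: res = 16+5 = 21
m=4,n=2: res = 21+6 = 27
m=5,n=0: res = 27+5 = 32
m=5,n=1: res = 32+6 = 38
m=5,n=2: res = 38+7 = 45
m=6,n=0: res = 45+6 = 51
m=6,n=1: res = 51+7 = 58
m=6,n=2: res = 58+8 = 66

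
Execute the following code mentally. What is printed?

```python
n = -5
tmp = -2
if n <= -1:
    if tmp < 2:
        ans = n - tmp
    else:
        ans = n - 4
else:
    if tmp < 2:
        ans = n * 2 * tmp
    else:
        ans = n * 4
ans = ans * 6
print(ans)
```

n=-5, tmp=-2
n <= -1 is True; tmp < 2 is True
→ ans = n - tmp = -3
ans = (-3)*6 = -18

-18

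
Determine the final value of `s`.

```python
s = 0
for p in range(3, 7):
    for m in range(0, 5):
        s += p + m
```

130

p=3,m=0: s = 0+3 = 3
p=3,m=1: s = 3+4 = 7
p=3,m=2: s = 7+5 = 12
p=3,m=3: s = 12+6 = 18
p=3,m=4: s = 18+7 = 25
p=4,m=0: s = 25+4 = 29
p=4,m=1: s = 29+5 = 34
p=4,m=2: s = 34+6 = 40
p=4,m=3: s = 40+7 = 47
p=4,m=4: s = 47+8 = 55
p=5,m=0: s = 55+5 = 60
p=5,m=1: s = 60+6 = 66
p=5,m=2: s = 66+7 = 73
p=5,m=3: s = 73+8 = 81
p=5,m=4: s = 81+9 = 90
p=6,m=0: s = 90+6 = 96
p=6,m=1: s = 96+7 = 103
p=6,m=2: s = 103+8 = 111
p=6,m=3: s = 111+9 = 120
p=6,m=4: s = 120+10 = 130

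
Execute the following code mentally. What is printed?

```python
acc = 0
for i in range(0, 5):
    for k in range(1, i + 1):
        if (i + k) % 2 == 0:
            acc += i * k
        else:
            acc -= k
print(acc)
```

34

i=1,k=1: even sum, acc = 0+1 = 1
i=2,k=1: odd sum, acc = 1-1 = 0
i=2,k=2: even sum, acc = 0+4 = 4
i=3,k=1: even sum, acc = 4+3 = 7
i=3,k=2: odd sum, acc = 7-2 = 5
i=3,k=3: even sum, acc = 5+9 = 14
i=4,k=1: odd sum, acc = 14-1 = 13
i=4,k=2: even sum, acc = 13+8 = 21
i=4,k=3: odd sum, acc = 21-3 = 18
i=4,k=4: even sum, acc = 18+16 = 34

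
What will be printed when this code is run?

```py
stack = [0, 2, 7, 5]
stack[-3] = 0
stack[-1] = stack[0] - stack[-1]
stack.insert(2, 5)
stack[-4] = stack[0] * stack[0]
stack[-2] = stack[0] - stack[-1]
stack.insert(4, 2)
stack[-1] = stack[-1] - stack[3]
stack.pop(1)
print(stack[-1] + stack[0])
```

stack[-3] = 0 → [0, 0, 7, 5]
stack[-1] = stack[0]-stack[-1] = 0-5 = -5 → [0, 0, 7, -5]
insert 5 at 2 → [0, 0, 5, 7, -5]
stack[-4] = stack[0]*stack[0] = 0*0 = 0 → [0, 0, 5, 7, -5]
stack[-2] = stack[0]-stack[-1] = 0-(-5) = 5 → [0, 0, 5, 5, -5]
insert 2 at 4 → [0, 0, 5, 5, 2, -5]
stack[-1] = stack[-1]-stack[3] = (-5)-5 = -10 → [0, 0, 5, 5, 2, -10]
pop(1) removes 0 → [0, 5, 5, 2, -10]
stack[-1]+stack[0] = (-10)+0 = -10

-10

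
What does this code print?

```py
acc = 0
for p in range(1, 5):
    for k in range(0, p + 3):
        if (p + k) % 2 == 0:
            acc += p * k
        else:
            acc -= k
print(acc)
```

70

p=1,k=0: odd sum, acc = 0-0 = 0
p=1,k=1: even sum, acc = 0+1 = 1
p=1,k=2: odd sum, acc = 1-2 = -1
p=1,k=3: even sum, acc = (-1)+3 = 2
p=2,k=0: even sum, acc = 2+0 = 2
p=2,k=1: odd sum, acc = 2-1 = 1
p=2,k=2: even sum, acc = 1+4 = 5
p=2,k=3: odd sum, acc = 5-3 = 2
p=2,k=4: even sum, acc = 2+8 = 10
p=3,k=0: odd sum, acc = 10-0 = 10
p=3,k=1: even sum, acc = 10+3 = 13
p=3,k=2: odd sum, acc = 13-2 = 11
p=3,k=3: even sum, acc = 11+9 = 20
p=3,k=4: odd sum, acc = 20-4 = 16
p=3,k=5: even sum, acc = 16+15 = 31
p=4,k=0: even sum, acc = 31+0 = 31
p=4,k=1: odd sum, acc = 31-1 = 30
p=4,k=2: even sum, acc = 30+8 = 38
p=4,k=3: odd sum, acc = 38-3 = 35
p=4,k=4: even sum, acc = 35+16 = 51
p=4,k=5: odd sum, acc = 51-5 = 46
p=4,k=6: even sum, acc = 46+24 = 70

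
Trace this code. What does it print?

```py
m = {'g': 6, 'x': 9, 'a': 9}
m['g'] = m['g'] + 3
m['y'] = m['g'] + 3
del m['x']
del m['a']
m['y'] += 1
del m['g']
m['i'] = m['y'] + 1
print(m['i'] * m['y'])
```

m['g'] = m['g']+3 = 9 → {'g': 9, 'x': 9, 'a': 9}
m['y'] = m['g']+3 = 12 → {'g': 9, 'x': 9, 'a': 9, 'y': 12}
del 'x' → {'g': 9, 'a': 9, 'y': 12}
del 'a' → {'g': 9, 'y': 12}
m['y'] = 12+1 = 13 → {'g': 9, 'y': 13}
del 'g' → {'y': 13}
m['i'] = m['y']+1 = 14 → {'y': 13, 'i': 14}
m['i']*m['y'] = 14*13 = 182

182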